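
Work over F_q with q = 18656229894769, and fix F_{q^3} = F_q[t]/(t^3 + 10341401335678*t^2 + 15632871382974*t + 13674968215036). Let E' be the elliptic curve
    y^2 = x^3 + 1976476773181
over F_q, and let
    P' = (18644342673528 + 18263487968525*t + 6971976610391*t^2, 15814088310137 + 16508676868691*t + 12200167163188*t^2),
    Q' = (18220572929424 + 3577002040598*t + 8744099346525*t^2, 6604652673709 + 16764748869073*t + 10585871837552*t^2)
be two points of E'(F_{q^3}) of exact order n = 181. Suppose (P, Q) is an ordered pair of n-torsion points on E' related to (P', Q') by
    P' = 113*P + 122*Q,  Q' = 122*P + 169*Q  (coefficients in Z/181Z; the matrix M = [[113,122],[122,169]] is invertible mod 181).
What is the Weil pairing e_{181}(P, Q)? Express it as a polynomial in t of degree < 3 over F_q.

e_{181}(aP+bQ,cP+dQ) = e_{181}(P,Q)^(ad-bc); with (a,b,c,d)=(113,122,122,169) this gives the det-181 law.
113*169 - 122*122 = 4213; reduced mod 181: det = 50, inverse 105.
Miller loop for e_{181} over F_{18656229894769^3}: bits of 181 = 10110101; 7 double steps + 4 add steps, l/v at each.
The quotient is 9834789465311 + 13053988454570*t + 6228938232761*t^2.
Raise to 105: e(P,Q) = 4588070734143 + 17202979036238*t + 11213622562603*t^2 in mu_{181}.

4588070734143 + 17202979036238*t + 11213622562603*t^2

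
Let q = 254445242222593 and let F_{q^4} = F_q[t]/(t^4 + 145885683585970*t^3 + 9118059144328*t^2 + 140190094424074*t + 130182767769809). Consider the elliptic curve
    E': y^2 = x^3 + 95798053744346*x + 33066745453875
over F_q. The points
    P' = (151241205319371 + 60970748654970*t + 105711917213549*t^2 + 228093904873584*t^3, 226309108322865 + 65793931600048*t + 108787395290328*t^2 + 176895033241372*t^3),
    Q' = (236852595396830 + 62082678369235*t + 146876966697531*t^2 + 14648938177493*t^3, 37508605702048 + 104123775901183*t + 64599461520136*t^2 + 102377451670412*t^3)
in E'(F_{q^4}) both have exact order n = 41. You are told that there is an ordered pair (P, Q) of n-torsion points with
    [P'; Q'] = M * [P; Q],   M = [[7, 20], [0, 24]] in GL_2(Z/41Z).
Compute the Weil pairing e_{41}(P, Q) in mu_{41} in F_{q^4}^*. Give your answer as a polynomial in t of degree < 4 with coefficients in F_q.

The 41-Weil pairing on E[41] over F_{254445242222593} is alternating-bilinear: e_{41}(P',Q') = e_{41}(P,Q)^det(M).
7*24 - 20*0 = 168; reduced mod 41: det = 4, inverse 31.
n = 41 = (101001)_2 (6 bits, wt 3); accumulate f_{41,P'}(Q'+S)/f_{41,P'}(S) along the 5-step ladder.
Result: e(P',Q') = 7596840562443 + 232185312987888*t + 243795617069286*t^2 + 228268420759328*t^3.
(7596840562443 + 232185312987888*t + 243795617069286*t^2 + 228268420759328*t^3)^{31} mod (254445242222593,f) = 193459268474298 + 129095666248163*t + 251907207569058*t^2 + 192213419015594*t^3.

193459268474298 + 129095666248163*t + 251907207569058*t^2 + 192213419015594*t^3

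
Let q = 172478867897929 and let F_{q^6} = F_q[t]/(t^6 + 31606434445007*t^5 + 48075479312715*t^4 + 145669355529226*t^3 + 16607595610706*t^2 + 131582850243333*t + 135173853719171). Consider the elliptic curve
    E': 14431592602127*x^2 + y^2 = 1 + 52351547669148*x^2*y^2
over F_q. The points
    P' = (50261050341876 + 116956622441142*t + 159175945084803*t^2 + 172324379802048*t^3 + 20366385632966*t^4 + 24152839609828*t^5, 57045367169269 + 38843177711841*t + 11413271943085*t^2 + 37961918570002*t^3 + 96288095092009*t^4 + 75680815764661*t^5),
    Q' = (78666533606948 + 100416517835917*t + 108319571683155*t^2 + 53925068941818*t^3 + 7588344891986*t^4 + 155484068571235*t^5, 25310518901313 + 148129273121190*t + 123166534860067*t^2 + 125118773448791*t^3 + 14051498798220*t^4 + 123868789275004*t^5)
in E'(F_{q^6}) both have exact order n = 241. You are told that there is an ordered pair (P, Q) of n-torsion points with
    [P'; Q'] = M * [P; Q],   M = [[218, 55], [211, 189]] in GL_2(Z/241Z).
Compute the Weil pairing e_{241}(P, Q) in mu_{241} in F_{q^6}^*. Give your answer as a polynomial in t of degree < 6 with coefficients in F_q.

Alternating bilinearity on E[241] (values in mu_{241} in F_{172478867897929^6}) gives e(P',Q') = e(P,Q)^det(M).
So e_{241}(P,Q) = e_{241}(P',Q')^{110}, since 195*110 = 1 mod 241.
Edwards->Montgomery: u=(1+y)/(1-y), v=u/x -> 128445417286306v^2=u^3+81790006736502u^2+u; then x_W=33639728207727u+39877001361534: y^2=x^3+92941997801336.
Miller loop for e_{241} over F_{172478867897929^6}: bits of 241 = 11110001; 7 double steps + 4 add steps, l/v at each.
f_P(D_Q)/f_Q(D_P) = 110151711618834 + 132300323590950*t + 42791534154165*t^2 + 66051322581398*t^3 + 23901381864469*t^4 + 36612271501714*t^5.
(110151711618834 + 132300323590950*t + 42791534154165*t^2 + 66051322581398*t^3 + 23901381864469*t^4 + 36612271501714*t^5)^{110} mod (172478867897929,f) = 46623923541475 + 120157671661171*t + 84113113106173*t^2 + 27659349634472*t^3 + 117857755717111*t^4 + 138725251935397*t^5.

46623923541475 + 120157671661171*t + 84113113106173*t^2 + 27659349634472*t^3 + 117857755717111*t^4 + 138725251935397*t^5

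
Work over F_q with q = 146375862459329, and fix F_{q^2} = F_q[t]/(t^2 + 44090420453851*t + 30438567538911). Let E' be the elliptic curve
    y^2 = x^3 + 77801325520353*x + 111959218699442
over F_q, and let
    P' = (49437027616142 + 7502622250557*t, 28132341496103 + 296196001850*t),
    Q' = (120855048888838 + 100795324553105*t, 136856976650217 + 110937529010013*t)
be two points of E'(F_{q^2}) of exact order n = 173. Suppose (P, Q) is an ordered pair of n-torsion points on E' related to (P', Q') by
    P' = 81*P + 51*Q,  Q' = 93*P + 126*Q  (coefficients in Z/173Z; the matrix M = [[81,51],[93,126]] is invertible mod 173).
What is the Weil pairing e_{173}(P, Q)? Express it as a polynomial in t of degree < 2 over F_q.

65860508184656 + 80276871019476*t

Under M = [[81,51],[93,126]] in GL_2(Z/173), e_{173}(P',Q') = e_{173}(P,Q)^(81*126-51*93 mod 173).
So e_{173}(P,Q) = e_{173}(P',Q')^{109}, since 100*109 = 1 mod 173.
Double-and-add over 10101101: 8-1 doublings, 5-1 additions; each step l_{T,T}/v_{2T} or l_{T,P'}/v at Q'+S for random S.
So e_{173}(P',Q') = 17452915886180 + 16796952691191*t.
(17452915886180 + 16796952691191*t)^{109} mod (146375862459329,f) = 65860508184656 + 80276871019476*t.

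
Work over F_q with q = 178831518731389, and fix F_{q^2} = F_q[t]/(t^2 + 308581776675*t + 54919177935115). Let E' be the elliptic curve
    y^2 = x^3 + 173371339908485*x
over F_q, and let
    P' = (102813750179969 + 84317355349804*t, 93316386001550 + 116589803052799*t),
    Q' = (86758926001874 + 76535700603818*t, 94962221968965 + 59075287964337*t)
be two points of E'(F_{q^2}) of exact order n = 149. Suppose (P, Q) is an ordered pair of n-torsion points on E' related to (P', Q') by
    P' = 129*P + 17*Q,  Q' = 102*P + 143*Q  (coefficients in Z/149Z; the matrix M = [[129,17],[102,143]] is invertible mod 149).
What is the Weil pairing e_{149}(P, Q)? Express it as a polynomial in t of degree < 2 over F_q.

The 149-Weil pairing on E[149] over F_{178831518731389} is alternating-bilinear: e_{149}(P',Q') = e_{149}(P,Q)^det(M).
det M = 129*143 - 17*102 = 16713 = 25 (mod 149); 25^{-1} = 6 (mod 149).
8-bit Miller (10010101) on E'/F_{178831518731389} with a'=173371339908485, b'=0: accumulate tangent/chord ratios at Q'+S and P'+S'.
Result: e(P',Q') = 117299223076171 + 46012563137104*t.
Raise to 6: e(P,Q) = 20517198755636 + 73315510707206*t in mu_{149}.

20517198755636 + 73315510707206*t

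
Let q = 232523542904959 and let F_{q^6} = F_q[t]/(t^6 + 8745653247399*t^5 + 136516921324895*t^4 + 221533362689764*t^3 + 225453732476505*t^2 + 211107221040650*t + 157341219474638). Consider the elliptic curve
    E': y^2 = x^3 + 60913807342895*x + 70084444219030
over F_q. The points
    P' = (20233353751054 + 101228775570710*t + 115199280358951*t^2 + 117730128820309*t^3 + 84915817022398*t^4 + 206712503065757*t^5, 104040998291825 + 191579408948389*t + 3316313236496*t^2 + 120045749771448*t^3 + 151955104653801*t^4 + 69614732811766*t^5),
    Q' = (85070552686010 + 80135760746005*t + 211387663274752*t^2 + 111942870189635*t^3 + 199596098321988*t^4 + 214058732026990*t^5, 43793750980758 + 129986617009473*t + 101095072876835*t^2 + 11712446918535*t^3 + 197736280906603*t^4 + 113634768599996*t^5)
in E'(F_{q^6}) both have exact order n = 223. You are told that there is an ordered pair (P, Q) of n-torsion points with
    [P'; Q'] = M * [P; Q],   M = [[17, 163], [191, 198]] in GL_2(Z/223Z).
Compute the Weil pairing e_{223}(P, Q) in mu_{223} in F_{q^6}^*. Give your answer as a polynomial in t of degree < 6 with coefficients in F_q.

Alternating bilinearity on E[223] (values in mu_{223} in F_{232523542904959^6}) gives e(P',Q') = e(P,Q)^det(M).
So e_{223}(P,Q) = e_{223}(P',Q')^{159}, since 108*159 = 1 mod 223.
Run Miller on y^2=x^3+60913807342895*x+70084444219030 over F_{232523542904959}: ladder 11011111 (8 bits); e = f_P(D_Q)/f_Q(D_P).
Result: e(P',Q') = 38054634810251 + 52982664841467*t + 65555684376466*t^2 + 169892950828107*t^3 + 85450709614535*t^4 + 26913992372420*t^5.
(38054634810251 + 52982664841467*t + 65555684376466*t^2 + 169892950828107*t^3 + 85450709614535*t^4 + 26913992372420*t^5)^{159} mod (232523542904959,f) = 142038504815414 + 188697914459696*t + 229891696261706*t^2 + 9044723228327*t^3 + 191930637256038*t^4 + 2680730461560*t^5.

142038504815414 + 188697914459696*t + 229891696261706*t^2 + 9044723228327*t^3 + 191930637256038*t^4 + 2680730461560*t^5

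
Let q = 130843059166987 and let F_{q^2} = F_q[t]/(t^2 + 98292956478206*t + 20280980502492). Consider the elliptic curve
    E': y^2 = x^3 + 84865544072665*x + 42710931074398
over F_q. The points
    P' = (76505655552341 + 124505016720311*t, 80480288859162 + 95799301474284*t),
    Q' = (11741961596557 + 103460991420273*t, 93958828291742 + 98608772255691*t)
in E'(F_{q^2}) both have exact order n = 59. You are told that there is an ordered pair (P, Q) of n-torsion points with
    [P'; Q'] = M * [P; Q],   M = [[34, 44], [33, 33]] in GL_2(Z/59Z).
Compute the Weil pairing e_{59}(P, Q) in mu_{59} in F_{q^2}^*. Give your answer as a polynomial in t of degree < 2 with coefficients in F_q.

93396693405216 + 7825789970322*t

Since e_{59}(P,P)=e_{59}(Q,Q)=1 and e_{59}(Q,P)=e_{59}(P,Q)^{-1}, expanding e_{59}(34*P + 44*Q,33*P + 33*Q) leaves e(P,Q)^det(M).
34*33 - 44*33 = -330; reduced mod 59: det = 24, inverse 32.
Miller loop for e_{59} over F_{130843059166987^2}: bits of 59 = 111011; 5 double steps + 4 add steps, l/v at each.
Result: e(P',Q') = 109189036238315 + 48186087409940*t.
Hence e(P,Q) = 93396693405216 + 7825789970322*t in F_{130843059166987^2}^*.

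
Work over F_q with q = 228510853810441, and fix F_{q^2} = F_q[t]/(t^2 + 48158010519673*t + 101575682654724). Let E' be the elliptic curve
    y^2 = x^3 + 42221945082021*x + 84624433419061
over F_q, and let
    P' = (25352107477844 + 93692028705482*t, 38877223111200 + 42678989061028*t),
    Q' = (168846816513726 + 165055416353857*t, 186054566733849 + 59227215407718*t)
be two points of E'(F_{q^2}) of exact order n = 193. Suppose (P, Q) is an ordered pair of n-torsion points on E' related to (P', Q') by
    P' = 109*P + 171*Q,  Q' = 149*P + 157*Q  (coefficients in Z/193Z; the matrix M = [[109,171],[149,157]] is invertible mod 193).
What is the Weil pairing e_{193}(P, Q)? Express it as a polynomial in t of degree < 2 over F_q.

50900276712846 + 27379172297436*t

The 193-Weil pairing on E[193] over F_{228510853810441} is alternating-bilinear: e_{193}(P',Q') = e_{193}(P,Q)^det(M).
det M = 109*157 - 171*149 = -8366 = 126 (mod 193); 126^{-1} = 72 (mod 193).
Double-and-add over 11000001: 8-1 doublings, 3-1 additions; each step l_{T,T}/v_{2T} or l_{T,P'}/v at Q'+S for random S.
e_{193}(P',Q') = 203211072480267 + 149549915867499*t.
Hence e(P,Q) = 50900276712846 + 27379172297436*t in F_{228510853810441^2}^*.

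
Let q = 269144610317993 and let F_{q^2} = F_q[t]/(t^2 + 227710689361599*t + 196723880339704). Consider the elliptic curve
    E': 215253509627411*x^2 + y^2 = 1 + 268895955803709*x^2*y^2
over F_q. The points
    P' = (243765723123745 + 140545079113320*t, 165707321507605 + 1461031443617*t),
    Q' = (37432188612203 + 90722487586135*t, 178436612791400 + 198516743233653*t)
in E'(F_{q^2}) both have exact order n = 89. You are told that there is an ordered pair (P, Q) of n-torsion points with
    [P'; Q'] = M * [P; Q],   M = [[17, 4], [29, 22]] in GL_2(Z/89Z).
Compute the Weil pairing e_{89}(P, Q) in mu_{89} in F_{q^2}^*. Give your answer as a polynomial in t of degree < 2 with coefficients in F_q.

Since e_{89}(P,P)=e_{89}(Q,Q)=1 and e_{89}(Q,P)=e_{89}(P,Q)^{-1}, expanding e_{89}(17*P + 4*Q,29*P + 22*Q) leaves e(P,Q)^det(M).
Hence e(P,Q) = e(P',Q')^{79} where 79 = 80^{-1} mod 89.
Map (x,y)_Ed via u=(1+y)/(1-y), v=(1+y)/((1-y)x) to Montgomery A=65156267498802,B=202400093563786; then to (a',b')=(54278550909718,120716858691534).
Build f_{89,P'} and f_{89,Q'} via the 7-bit ladder of 89=1011001_2; evaluate at shifted divisors; quotient in F_{269144610317993^2}.
Result: e(P',Q') = 261276430739221 + 253921696924112*t.
Hence e(P,Q) = 204599340052526 + 237765899003813*t in F_{269144610317993^2}^*.

204599340052526 + 237765899003813*t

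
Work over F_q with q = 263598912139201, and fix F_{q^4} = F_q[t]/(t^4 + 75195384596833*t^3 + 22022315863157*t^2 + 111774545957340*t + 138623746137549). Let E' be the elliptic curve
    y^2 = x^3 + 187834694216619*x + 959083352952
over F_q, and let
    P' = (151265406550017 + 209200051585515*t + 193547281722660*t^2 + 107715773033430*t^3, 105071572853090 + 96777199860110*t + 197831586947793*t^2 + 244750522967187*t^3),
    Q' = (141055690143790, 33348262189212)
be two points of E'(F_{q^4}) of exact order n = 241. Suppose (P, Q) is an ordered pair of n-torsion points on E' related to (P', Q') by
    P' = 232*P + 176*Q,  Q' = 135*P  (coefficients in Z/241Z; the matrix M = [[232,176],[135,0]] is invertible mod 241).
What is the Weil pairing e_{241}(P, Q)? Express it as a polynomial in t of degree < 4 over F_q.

e_{241}(aP+bQ,cP+dQ) = e_{241}(P,Q)^(ad-bc); with (a,b,c,d)=(232,176,135,0) this gives the det-241 law.
So e_{241}(P,Q) = e_{241}(P',Q')^{56}, since 99*56 = 1 mod 241.
Run Miller on y^2=x^3+187834694216619*x+959083352952 over F_{263598912139201}: ladder 11110001 (8 bits); e = f_P(D_Q)/f_Q(D_P).
Miller gives e_{241}(P',Q') = 58365838838051 + 84478136497324*t + 161559789509540*t^2 + 128652158130371*t^3 in F_{263598912139201^4}.
e_{241}(P,Q) = (58365838838051 + 84478136497324*t + 161559789509540*t^2 + 128652158130371*t^3)^{56} = 70043931742383 + 106957633511576*t + 37258334975221*t^2 + 21014051689641*t^3.

70043931742383 + 106957633511576*t + 37258334975221*t^2 + 21014051689641*t^3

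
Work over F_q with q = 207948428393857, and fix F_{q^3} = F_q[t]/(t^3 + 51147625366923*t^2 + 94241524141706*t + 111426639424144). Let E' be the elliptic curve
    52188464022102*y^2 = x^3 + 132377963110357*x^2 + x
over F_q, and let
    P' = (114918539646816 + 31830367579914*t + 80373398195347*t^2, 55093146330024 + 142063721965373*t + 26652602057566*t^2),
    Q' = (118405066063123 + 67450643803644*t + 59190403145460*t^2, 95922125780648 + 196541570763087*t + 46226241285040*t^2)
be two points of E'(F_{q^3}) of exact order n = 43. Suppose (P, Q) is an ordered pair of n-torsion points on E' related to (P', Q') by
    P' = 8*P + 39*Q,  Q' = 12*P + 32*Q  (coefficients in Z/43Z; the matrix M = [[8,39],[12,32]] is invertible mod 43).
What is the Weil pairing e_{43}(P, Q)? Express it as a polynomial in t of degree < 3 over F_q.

91314490999202 + 144622337695844*t + 178266221261051*t^2

The 43-Weil pairing on E[43] over F_{207948428393857} is alternating-bilinear: e_{43}(P',Q') = e_{43}(P,Q)^det(M).
8*32 - 39*12 = -212; reduced mod 43: det = 3, inverse 29.
Montgomery->Weierstrass: x_W = 62922405742155*x+109985836489881, y_W=62922405742155*y on F_{207948428393857}; lands on y^2=x^3+48468811805605*x+1696806754193.
n = 43 = (101011)_2 (6 bits, wt 4); accumulate f_{43,P'}(Q'+S)/f_{43,P'}(S) along the 5-step ladder.
e_{43}(P',Q') = 131673094440675 + 201879919908238*t + 37019969699962*t^2.
Finally e_{43}(P,Q) = 91314490999202 + 144622337695844*t + 178266221261051*t^2.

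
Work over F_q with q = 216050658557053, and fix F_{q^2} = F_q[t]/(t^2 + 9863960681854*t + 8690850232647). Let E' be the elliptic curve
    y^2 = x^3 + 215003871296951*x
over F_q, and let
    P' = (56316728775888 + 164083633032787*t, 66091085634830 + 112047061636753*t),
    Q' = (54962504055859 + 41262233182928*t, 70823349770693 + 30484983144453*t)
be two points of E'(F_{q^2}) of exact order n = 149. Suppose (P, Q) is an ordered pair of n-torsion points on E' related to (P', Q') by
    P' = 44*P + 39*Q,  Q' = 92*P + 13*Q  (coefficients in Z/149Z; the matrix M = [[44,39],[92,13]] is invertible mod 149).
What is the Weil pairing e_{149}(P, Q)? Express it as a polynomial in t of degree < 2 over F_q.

The 149-Weil pairing on E[149] over F_{216050658557053} is alternating-bilinear: e_{149}(P',Q') = e_{149}(P,Q)^det(M).
Inverting 113 mod 149: 120. Thus e_{149}(P,Q) = e(P',Q')^{120}.
Run Miller on y^2=x^3+215003871296951*x over F_{216050658557053}: ladder 10010101 (8 bits); e = f_P(D_Q)/f_Q(D_P).
Miller gives e_{149}(P',Q') = 125434085205654 + 164803934497310*t in F_{216050658557053^2}.
Raise to 120: e(P,Q) = 52420711397937 + 86214002818003*t in mu_{149}.

52420711397937 + 86214002818003*t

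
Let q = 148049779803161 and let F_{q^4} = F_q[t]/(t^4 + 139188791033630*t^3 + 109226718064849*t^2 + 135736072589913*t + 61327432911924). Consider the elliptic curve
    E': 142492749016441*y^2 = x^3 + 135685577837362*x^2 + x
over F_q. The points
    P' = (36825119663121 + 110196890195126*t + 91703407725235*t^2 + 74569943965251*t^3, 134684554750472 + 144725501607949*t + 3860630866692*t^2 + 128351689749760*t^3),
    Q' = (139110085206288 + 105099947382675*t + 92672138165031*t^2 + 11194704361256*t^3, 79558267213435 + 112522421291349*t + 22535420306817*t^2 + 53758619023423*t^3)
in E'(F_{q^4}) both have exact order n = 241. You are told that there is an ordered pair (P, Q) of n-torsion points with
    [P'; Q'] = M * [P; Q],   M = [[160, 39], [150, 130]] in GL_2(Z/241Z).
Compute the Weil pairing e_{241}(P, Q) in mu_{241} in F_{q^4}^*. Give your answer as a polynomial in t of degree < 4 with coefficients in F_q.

104044258373793 + 96277788166052*t + 53482688548351*t^2 + 13619239989496*t^3

Under M = [[160,39],[150,130]] in GL_2(Z/241), e_{241}(P',Q') = e_{241}(P,Q)^(160*130-39*150 mod 241).
So e_{241}(P,Q) = e_{241}(P',Q')^{211}, since 8*211 = 1 mod 241.
Montgomery->Weierstrass: x_W = 2807815029527*x+68658879883621, y_W=2807815029527*y on F_{148049779803161}; lands on y^2=x^3+21283253661773*x+112648834387256.
Build f_{241,P'} and f_{241,Q'} via the 8-bit ladder of 241=11110001_2; evaluate at shifted divisors; quotient in F_{148049779803161^4}.
f_P(D_Q)/f_Q(D_P) = 140835829948654 + 87725515897468*t + 43880166283109*t^2 + 113065782160165*t^3.
e_{241}(P,Q) = (140835829948654 + 87725515897468*t + 43880166283109*t^2 + 113065782160165*t^3)^{211} = 104044258373793 + 96277788166052*t + 53482688548351*t^2 + 13619239989496*t^3.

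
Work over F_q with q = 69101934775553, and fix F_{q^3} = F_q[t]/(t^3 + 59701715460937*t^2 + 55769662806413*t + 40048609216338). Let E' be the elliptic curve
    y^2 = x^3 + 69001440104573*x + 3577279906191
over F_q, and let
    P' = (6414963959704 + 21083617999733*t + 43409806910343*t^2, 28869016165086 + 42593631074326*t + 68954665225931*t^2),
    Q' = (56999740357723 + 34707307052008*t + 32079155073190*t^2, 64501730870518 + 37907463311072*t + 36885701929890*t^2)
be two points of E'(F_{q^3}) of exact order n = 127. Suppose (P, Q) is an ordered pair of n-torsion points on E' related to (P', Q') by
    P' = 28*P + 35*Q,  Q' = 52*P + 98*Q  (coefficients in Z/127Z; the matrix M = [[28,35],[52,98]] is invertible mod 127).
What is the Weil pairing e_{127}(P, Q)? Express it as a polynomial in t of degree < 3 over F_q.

Under M = [[28,35],[52,98]] in GL_2(Z/127), e_{127}(P',Q') = e_{127}(P,Q)^(28*98-35*52 mod 127).
det M = 28*98 - 35*52 = 924 = 35 (mod 127); 35^{-1} = 98 (mod 127).
Double-and-add over 1111111: 7-1 doublings, 7-1 additions; each step l_{T,T}/v_{2T} or l_{T,P'}/v at Q'+S for random S.
e_{127}(P',Q') = 46613789337889 + 65815361091604*t + 36981201523123*t^2.
Thus e_{127}(P,Q) = 53179947763782 + 55414956809626*t + 18692277917717*t^2.

53179947763782 + 55414956809626*t + 18692277917717*t^2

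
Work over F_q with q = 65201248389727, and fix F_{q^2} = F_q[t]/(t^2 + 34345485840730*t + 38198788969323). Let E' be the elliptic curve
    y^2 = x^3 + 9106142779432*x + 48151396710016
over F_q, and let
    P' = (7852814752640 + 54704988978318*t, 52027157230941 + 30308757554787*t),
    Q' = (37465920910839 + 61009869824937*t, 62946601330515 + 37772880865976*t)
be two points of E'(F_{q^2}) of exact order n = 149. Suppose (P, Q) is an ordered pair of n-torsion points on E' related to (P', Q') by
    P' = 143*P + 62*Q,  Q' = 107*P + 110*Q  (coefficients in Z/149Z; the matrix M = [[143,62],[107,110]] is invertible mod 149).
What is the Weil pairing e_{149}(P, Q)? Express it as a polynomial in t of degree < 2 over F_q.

e_{149} is bilinear + alternating on E[149], so e_{149}(143*P + 62*Q, 107*P + 110*Q) = e_{149}(P,Q)^(143*110-62*107).
Hence e(P,Q) = e(P',Q')^{64} where 64 = 7^{-1} mod 149.
n = 149 = (10010101)_2 (8 bits, wt 4); accumulate f_{149,P'}(Q'+S)/f_{149,P'}(S) along the 7-step ladder.
The quotient is 16434145404605 + 41772629488429*t.
e_{149}(P,Q) = (16434145404605 + 41772629488429*t)^{64} = 49695858465575 + 22884380309930*t.

49695858465575 + 22884380309930*t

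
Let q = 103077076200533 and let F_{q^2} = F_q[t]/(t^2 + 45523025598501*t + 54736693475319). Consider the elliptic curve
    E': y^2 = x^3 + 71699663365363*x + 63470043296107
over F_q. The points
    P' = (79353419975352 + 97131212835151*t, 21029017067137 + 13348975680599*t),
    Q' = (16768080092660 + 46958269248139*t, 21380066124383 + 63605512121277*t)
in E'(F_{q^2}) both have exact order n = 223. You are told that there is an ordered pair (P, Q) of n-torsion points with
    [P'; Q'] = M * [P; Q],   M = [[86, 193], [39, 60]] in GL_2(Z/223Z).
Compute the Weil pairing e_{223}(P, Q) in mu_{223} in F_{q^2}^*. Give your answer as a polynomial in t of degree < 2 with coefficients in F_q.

82159416911789 + 5127608146838*t

Under M = [[86,193],[39,60]] in GL_2(Z/223), e_{223}(P',Q') = e_{223}(P,Q)^(86*60-193*39 mod 223).
So e_{223}(P,Q) = e_{223}(P',Q')^{153}, since 86*153 = 1 mod 223.
Double-and-add over 11011111: 8-1 doublings, 7-1 additions; each step l_{T,T}/v_{2T} or l_{T,P'}/v at Q'+S for random S.
Result: e(P',Q') = 80855015182327 + 42150218212670*t.
Raise to 153: e(P,Q) = 82159416911789 + 5127608146838*t in mu_{223}.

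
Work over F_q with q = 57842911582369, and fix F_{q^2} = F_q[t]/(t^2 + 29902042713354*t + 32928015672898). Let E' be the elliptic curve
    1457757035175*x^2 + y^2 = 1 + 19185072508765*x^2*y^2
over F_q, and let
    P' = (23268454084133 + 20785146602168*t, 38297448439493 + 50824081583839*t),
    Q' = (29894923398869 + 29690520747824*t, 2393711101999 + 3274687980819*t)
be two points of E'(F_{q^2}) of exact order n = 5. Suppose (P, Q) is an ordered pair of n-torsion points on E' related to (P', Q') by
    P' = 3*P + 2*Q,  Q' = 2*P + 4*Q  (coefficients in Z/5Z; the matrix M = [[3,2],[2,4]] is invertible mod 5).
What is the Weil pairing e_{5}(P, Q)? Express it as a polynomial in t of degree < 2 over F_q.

53138235528239 + 54108512676577*t

Alternating bilinearity on E[5] (values in mu_{5} in F_{57842911582369^2}) gives e(P',Q') = e(P,Q)^det(M).
Inverting 3 mod 5: 2. Thus e_{5}(P,Q) = e(P',Q')^{2}.
Edwards a_E,d_E -> Montgomery A=16173787093754,B=47280780550642 -> Weierstrass 41448482734749,0 via alpha=22721442118113,beta=24489626922787.
n = 5 = (101)_2 (3 bits, wt 2); accumulate f_{5,P'}(Q'+S)/f_{5,P'}(S) along the 2-step ladder.
f_P(D_Q)/f_Q(D_P) = 3079579640165 + 46909491750099*t.
Finally e_{5}(P,Q) = 53138235528239 + 54108512676577*t.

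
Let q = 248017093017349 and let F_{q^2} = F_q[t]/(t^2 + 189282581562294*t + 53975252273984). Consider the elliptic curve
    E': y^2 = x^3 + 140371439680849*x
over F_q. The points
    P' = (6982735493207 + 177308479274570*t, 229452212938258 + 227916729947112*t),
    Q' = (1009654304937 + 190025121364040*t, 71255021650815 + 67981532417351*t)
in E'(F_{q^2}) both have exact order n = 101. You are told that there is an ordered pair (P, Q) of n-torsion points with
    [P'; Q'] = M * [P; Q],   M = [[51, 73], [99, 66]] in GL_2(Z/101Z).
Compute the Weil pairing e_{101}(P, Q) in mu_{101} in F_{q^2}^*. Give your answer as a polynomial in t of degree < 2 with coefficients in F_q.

110427243595608 + 76598035307247*t

Since e_{101}(P,P)=e_{101}(Q,Q)=1 and e_{101}(Q,P)=e_{101}(P,Q)^{-1}, expanding e_{101}(51*P + 73*Q,99*P + 66*Q) leaves e(P,Q)^det(M).
So e_{101}(P,Q) = e_{101}(P',Q')^{79}, since 78*79 = 1 mod 101.
Miller loop for e_{101} over F_{248017093017349^2}: bits of 101 = 1100101; 6 double steps + 3 add steps, l/v at each.
So e_{101}(P',Q') = 93033424605745 + 215597623658848*t.
e_{101}(P,Q) = (93033424605745 + 215597623658848*t)^{79} = 110427243595608 + 76598035307247*t.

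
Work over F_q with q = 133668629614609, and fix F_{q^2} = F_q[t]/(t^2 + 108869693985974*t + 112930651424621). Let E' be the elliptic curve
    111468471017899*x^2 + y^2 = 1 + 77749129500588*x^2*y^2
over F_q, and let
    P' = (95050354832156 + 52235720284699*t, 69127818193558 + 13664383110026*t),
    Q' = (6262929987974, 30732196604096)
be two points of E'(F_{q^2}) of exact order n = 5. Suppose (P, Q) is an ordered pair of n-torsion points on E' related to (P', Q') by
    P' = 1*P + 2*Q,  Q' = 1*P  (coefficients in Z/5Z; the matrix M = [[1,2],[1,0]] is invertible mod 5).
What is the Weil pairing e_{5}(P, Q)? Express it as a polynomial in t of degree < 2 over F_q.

130886977422726 + 101449721515542*t

The 5-Weil pairing on E[5] over F_{133668629614609} is alternating-bilinear: e_{5}(P',Q') = e_{5}(P,Q)^det(M).
det M = 1*0 - 2*1 = -2 = 3 (mod 5); 3^{-1} = 2 (mod 5).
Edwards a_E,d_E -> Montgomery A=40983964990703,B=47893291945653 -> Weierstrass 57876718112767,133333791982489 via alpha=9258161817313,beta=41846992782980.
3-bit Miller (101) on E'/F_{133668629614609} with a'=57876718112767, b'=133333791982489: accumulate tangent/chord ratios at Q'+S and P'+S'.
Result: e(P',Q') = 122569094260209 + 107266398246764*t.
Raise to 2: e(P,Q) = 130886977422726 + 101449721515542*t in mu_{5}.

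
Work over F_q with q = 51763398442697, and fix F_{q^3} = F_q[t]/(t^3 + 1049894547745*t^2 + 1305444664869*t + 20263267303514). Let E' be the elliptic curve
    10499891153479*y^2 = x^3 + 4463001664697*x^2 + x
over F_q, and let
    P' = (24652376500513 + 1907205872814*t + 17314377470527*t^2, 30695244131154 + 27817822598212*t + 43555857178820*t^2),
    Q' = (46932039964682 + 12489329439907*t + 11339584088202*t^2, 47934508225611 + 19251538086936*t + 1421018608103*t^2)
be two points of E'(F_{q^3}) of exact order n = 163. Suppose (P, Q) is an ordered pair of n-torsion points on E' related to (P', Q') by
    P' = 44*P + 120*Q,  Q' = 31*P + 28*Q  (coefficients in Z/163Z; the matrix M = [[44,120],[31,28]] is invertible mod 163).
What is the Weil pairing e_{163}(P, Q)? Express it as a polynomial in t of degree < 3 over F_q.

Alternating bilinearity on E[163] (values in mu_{163} in F_{51763398442697^3}) gives e(P',Q') = e(P,Q)^det(M).
det(M) mod 163 = 120; its inverse in (Z/163)^* is 72 (check: 120*72 mod 163 = 1).
Undo Montgomery via alpha=36144338512397, beta=21734583578332: (a',b')=(11642852922377,2321922232931) over F_{51763398442697}.
8-bit Miller (10100011) on E'/F_{51763398442697} with a'=11642852922377, b'=2321922232931: accumulate tangent/chord ratios at Q'+S and P'+S'.
f_P(D_Q)/f_Q(D_P) = 40257556163306 + 40115744545801*t + 8350110076767*t^2.
Raise to 72: e(P,Q) = 28892116803657 + 41016592109193*t + 16379801370903*t^2 in mu_{163}.

28892116803657 + 41016592109193*t + 16379801370903*t^2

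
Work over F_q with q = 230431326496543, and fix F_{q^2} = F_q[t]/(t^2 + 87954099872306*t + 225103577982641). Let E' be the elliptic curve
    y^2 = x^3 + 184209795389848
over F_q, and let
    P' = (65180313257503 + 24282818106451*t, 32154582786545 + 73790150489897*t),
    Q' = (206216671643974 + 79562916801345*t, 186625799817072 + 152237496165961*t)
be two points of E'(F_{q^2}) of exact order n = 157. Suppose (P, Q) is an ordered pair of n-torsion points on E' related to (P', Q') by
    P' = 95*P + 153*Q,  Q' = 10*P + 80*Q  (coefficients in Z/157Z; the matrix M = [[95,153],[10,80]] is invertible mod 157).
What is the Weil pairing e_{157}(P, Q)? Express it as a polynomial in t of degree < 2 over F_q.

e_{157}(aP+bQ,cP+dQ) = e_{157}(P,Q)^(ad-bc); with (a,b,c,d)=(95,153,10,80) this gives the det-157 law.
95*80 - 153*10 = 6070; reduced mod 157: det = 104, inverse 77.
8-bit Miller (10011101) on E'/F_{230431326496543} with a'=0, b'=184209795389848: accumulate tangent/chord ratios at Q'+S and P'+S'.
The quotient is 138897717797096 + 11316024046823*t.
Finally e_{157}(P,Q) = 223679334487108 + 189429340172831*t.

223679334487108 + 189429340172831*t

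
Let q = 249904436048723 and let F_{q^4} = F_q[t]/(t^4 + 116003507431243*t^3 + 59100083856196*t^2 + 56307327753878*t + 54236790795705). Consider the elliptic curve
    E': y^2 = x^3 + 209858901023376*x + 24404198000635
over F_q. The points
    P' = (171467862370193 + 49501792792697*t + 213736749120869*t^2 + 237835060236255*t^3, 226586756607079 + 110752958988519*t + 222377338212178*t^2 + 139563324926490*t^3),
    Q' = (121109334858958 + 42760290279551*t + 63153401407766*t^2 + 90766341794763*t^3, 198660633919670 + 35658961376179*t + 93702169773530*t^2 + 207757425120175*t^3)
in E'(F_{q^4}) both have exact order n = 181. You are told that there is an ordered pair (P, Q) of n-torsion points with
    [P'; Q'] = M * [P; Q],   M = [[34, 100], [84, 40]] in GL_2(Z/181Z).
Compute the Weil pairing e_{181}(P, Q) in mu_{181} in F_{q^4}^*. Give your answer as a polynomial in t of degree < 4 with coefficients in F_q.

23474247971592 + 37630603804125*t + 244053907698027*t^2 + 1401208054477*t^3

e_{181}(aP+bQ,cP+dQ) = e_{181}(P,Q)^(ad-bc); with (a,b,c,d)=(34,100,84,40) this gives the det-181 law.
det M = 34*40 - 100*84 = -7040 = 19 (mod 181); 19^{-1} = 162 (mod 181).
Build f_{181,P'} and f_{181,Q'} via the 8-bit ladder of 181=10110101_2; evaluate at shifted divisors; quotient in F_{249904436048723^4}.
Result: e(P',Q') = 56923193113539 + 131011782989427*t + 120541804099507*t^2 + 215257729942271*t^3.
Raise to 162: e(P,Q) = 23474247971592 + 37630603804125*t + 244053907698027*t^2 + 1401208054477*t^3 in mu_{181}.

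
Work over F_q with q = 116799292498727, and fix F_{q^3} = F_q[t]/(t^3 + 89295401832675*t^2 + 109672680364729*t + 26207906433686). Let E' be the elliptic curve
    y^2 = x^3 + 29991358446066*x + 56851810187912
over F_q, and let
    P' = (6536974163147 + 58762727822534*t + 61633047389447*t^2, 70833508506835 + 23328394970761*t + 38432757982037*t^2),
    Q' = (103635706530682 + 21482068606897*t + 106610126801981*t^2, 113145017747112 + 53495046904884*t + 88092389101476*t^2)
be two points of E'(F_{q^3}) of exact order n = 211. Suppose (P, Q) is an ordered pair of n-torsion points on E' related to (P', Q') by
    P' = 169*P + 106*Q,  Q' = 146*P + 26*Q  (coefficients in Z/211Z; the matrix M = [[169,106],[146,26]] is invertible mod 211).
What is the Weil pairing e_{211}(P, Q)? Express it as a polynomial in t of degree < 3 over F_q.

Alternating bilinearity on E[211] (values in mu_{211} in F_{116799292498727^3}) gives e(P',Q') = e(P,Q)^det(M).
det M = 169*26 - 106*146 = -11082 = 101 (mod 211); 101^{-1} = 117 (mod 211).
Run Miller on y^2=x^3+29991358446066*x+56851810187912 over F_{116799292498727}: ladder 11010011 (8 bits); e = f_P(D_Q)/f_Q(D_P).
f_P(D_Q)/f_Q(D_P) = 84096429574296 + 10200255885827*t + 80009130642614*t^2.
e_{211}(P,Q) = (84096429574296 + 10200255885827*t + 80009130642614*t^2)^{117} = 54322307629985 + 54190029495692*t + 73976281421022*t^2.

54322307629985 + 54190029495692*t + 73976281421022*t^2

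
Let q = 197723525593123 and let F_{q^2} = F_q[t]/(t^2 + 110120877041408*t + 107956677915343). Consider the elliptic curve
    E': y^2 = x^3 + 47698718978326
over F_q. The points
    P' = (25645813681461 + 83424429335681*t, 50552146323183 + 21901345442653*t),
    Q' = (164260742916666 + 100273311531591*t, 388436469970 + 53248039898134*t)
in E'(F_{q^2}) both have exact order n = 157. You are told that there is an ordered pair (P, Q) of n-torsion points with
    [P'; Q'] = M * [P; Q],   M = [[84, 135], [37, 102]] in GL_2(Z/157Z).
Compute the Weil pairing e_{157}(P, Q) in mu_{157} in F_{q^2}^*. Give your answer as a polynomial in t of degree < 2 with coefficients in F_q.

95810752170345 + 90158262007101*t

Since e_{157}(P,P)=e_{157}(Q,Q)=1 and e_{157}(Q,P)=e_{157}(P,Q)^{-1}, expanding e_{157}(84*P + 135*Q,37*P + 102*Q) leaves e(P,Q)^det(M).
det(M) mod 157 = 119; its inverse in (Z/157)^* is 95 (check: 119*95 mod 157 = 1).
Run Miller on y^2=x^3+47698718978326 over F_{197723525593123}: ladder 10011101 (8 bits); e = f_P(D_Q)/f_Q(D_P).
So e_{157}(P',Q') = 112188979421391 + 174350493150868*t.
e_{157}(P,Q) = (112188979421391 + 174350493150868*t)^{95} = 95810752170345 + 90158262007101*t.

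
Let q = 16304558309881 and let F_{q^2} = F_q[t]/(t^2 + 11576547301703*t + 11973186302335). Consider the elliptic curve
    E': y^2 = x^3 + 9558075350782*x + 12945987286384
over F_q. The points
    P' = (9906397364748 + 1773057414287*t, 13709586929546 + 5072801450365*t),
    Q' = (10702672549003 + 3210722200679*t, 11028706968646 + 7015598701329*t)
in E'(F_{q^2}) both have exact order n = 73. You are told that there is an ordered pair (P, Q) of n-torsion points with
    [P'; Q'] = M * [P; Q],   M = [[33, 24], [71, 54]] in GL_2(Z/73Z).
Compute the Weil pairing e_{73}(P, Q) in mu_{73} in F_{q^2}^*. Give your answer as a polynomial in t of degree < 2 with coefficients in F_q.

12623837577532 + 12341961144934*t

e_{73}(aP+bQ,cP+dQ) = e_{73}(P,Q)^(ad-bc); with (a,b,c,d)=(33,24,71,54) this gives the det-73 law.
Hence e(P,Q) = e(P',Q')^{44} where 44 = 5^{-1} mod 73.
Miller loop for e_{73} over F_{16304558309881^2}: bits of 73 = 1001001; 6 double steps + 2 add steps, l/v at each.
e_{73}(P',Q') = 9222958073027 + 5930393962280*t.
Raise to 44: e(P,Q) = 12623837577532 + 12341961144934*t in mu_{73}.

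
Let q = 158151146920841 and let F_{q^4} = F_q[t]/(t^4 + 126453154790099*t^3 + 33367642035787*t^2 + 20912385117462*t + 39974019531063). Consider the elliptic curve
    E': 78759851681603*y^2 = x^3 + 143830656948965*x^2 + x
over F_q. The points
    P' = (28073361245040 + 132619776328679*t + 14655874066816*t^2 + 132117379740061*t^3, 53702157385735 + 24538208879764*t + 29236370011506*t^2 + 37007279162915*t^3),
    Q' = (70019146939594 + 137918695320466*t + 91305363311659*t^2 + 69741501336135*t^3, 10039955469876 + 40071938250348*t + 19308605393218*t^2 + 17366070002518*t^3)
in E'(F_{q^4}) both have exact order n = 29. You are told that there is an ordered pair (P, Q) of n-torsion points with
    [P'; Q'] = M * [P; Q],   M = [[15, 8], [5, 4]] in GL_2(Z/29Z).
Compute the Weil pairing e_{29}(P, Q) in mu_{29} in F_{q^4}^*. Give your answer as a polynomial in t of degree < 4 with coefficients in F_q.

Under M = [[15,8],[5,4]] in GL_2(Z/29), e_{29}(P',Q') = e_{29}(P,Q)^(15*4-8*5 mod 29).
det M = 15*4 - 8*5 = 20 = 20 (mod 29); 20^{-1} = 16 (mod 29).
(x,y)|->(1978814919707x+85043833984701,1978814919707y) sends E' to y^2=x^3+39481922535291*x+35956172863224.
Double-and-add over 11101: 5-1 doublings, 4-1 additions; each step l_{T,T}/v_{2T} or l_{T,P'}/v at Q'+S for random S.
So e_{29}(P',Q') = 152041188370421 + 77235334440280*t + 143073907073560*t^2 + 37111359977874*t^3.
Raise to 16: e(P,Q) = 149420059154945 + 476801720356*t + 60019870662552*t^2 + 123437481744117*t^3 in mu_{29}.

149420059154945 + 476801720356*t + 60019870662552*t^2 + 123437481744117*t^3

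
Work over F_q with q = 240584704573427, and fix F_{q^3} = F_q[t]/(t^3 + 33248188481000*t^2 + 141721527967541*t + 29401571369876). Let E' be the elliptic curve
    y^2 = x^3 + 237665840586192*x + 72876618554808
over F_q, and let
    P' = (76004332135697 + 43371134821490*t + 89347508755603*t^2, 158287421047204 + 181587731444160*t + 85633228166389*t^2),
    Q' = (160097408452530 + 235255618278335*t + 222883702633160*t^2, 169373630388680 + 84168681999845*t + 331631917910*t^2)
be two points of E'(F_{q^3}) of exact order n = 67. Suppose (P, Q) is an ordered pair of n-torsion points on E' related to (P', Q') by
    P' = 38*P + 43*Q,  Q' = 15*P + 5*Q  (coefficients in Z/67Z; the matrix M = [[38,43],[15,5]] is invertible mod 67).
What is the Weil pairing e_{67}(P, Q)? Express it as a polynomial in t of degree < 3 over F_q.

e_{67} is bilinear + alternating on E[67], so e_{67}(38*P + 43*Q, 15*P + 5*Q) = e_{67}(P,Q)^(38*5-43*15).
Inverting 14 mod 67: 24. Thus e_{67}(P,Q) = e(P',Q')^{24}.
Run Miller on y^2=x^3+237665840586192*x+72876618554808 over F_{240584704573427}: ladder 1000011 (7 bits); e = f_P(D_Q)/f_Q(D_P).
The quotient is 42598343696893 + 83858047916127*t + 160409849136490*t^2.
Raise to 24: e(P,Q) = 175576373524383 + 140772844751578*t + 179329440245835*t^2 in mu_{67}.

175576373524383 + 140772844751578*t + 179329440245835*t^2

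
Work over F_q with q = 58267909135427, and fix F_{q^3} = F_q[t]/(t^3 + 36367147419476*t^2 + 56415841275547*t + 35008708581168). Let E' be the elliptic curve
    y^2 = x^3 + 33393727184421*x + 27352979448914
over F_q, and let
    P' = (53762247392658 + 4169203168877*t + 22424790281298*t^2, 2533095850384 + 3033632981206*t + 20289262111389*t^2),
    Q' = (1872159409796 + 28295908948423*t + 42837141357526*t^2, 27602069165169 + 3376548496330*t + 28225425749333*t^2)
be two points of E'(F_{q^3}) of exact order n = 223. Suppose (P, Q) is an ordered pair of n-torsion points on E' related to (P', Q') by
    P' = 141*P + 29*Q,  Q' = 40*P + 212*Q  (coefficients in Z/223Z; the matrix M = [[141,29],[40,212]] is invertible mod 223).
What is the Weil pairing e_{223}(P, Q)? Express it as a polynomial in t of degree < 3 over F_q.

40954593832414 + 9439973601295*t + 1765173827749*t^2

Alternating bilinearity on E[223] (values in mu_{223} in F_{58267909135427^3}) gives e(P',Q') = e(P,Q)^det(M).
141*212 - 29*40 = 28732; reduced mod 223: det = 188, inverse 172.
n = 223 = (11011111)_2 (8 bits, wt 7); accumulate f_{223,P'}(Q'+S)/f_{223,P'}(S) along the 7-step ladder.
Result: e(P',Q') = 15051478853224 + 52818660593810*t + 19788065647131*t^2.
e_{223}(P,Q) = (15051478853224 + 52818660593810*t + 19788065647131*t^2)^{172} = 40954593832414 + 9439973601295*t + 1765173827749*t^2.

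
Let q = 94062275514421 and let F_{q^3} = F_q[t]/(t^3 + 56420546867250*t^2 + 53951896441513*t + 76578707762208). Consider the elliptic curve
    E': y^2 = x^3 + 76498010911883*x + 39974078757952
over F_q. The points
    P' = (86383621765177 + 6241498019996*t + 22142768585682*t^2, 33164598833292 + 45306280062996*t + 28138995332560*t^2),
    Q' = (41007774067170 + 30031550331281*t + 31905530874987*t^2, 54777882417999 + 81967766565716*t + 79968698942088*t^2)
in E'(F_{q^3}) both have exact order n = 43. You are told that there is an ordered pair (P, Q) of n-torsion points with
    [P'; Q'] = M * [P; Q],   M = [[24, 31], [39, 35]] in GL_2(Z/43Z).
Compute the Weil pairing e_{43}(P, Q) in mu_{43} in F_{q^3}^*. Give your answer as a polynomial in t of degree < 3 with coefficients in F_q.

e_{43}(aP+bQ,cP+dQ) = e_{43}(P,Q)^(ad-bc); with (a,b,c,d)=(24,31,39,35) this gives the det-43 law.
Inverting 18 mod 43: 12. Thus e_{43}(P,Q) = e(P',Q')^{12}.
Build f_{43,P'} and f_{43,Q'} via the 6-bit ladder of 43=101011_2; evaluate at shifted divisors; quotient in F_{94062275514421^3}.
e_{43}(P',Q') = 27199775176086 + 50078431022587*t + 69797533363695*t^2.
Finally e_{43}(P,Q) = 78419127911744 + 30265529893881*t + 59890656392947*t^2.

78419127911744 + 30265529893881*t + 59890656392947*t^2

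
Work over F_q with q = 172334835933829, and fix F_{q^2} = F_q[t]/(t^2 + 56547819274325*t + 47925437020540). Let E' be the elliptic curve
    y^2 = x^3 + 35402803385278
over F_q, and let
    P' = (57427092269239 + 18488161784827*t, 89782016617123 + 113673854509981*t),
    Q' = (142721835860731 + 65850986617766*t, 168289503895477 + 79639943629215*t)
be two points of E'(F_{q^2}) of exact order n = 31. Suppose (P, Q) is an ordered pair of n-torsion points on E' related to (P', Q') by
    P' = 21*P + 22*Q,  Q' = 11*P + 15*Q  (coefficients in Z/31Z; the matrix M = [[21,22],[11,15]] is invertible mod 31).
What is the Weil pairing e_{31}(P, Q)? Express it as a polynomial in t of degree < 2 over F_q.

133706850030284 + 123435227738143*t

Since e_{31}(P,P)=e_{31}(Q,Q)=1 and e_{31}(Q,P)=e_{31}(P,Q)^{-1}, expanding e_{31}(21*P + 22*Q,11*P + 15*Q) leaves e(P,Q)^det(M).
Inverting 11 mod 31: 17. Thus e_{31}(P,Q) = e(P',Q')^{17}.
Miller loop for e_{31} over F_{172334835933829^2}: bits of 31 = 11111; 4 double steps + 4 add steps, l/v at each.
f_P(D_Q)/f_Q(D_P) = 78566191830363 + 41299165296867*t.
e_{31}(P,Q) = (78566191830363 + 41299165296867*t)^{17} = 133706850030284 + 123435227738143*t.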